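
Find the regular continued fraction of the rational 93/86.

Run the Euclidean algorithm on 93 and 86; the successive quotients are the partial quotients a_0, a_1, ... (each step inverts the fractional part left over by the previous one):
  93 = 1*86 + 7, so a_0 = 1.
  86 = 12*7 + 2, so a_1 = 12.
  7 = 3*2 + 1, so a_2 = 3.
  2 = 2*1 + 0, so a_3 = 2.
The remainder reaches 0 after 4 divisions, so the expansion has 4 partial quotients, read off in order.

[1; 12, 3, 2]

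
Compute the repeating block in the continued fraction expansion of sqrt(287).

Write x_i = (sqrt(287) + m_i)/d_i with (m_0, d_0) = (0, 1). a_0 = floor(sqrt(287)) = 16, since 16^2 = 256 <= 287 < 289 = 17^2.
Iterate m_{i+1} = d_i*a_i - m_i, d_{i+1} = (287 - m_{i+1}^2)/d_i, a_{i+1} = floor((a_0 + m_{i+1})/d_{i+1}):
  m_1 = 1*16 - 0 = 16, d_1 = (287 - 16^2)/1 = 31/1 = 31, a_1 = floor((16 + 16)/31) = 1.
  m_2 = 31*1 - 16 = 15, d_2 = (287 - 15^2)/31 = 62/31 = 2, a_2 = floor((16 + 15)/2) = 15.
  m_3 = 2*15 - 15 = 15, d_3 = (287 - 15^2)/2 = 62/2 = 31, a_3 = floor((16 + 15)/31) = 1.
  m_4 = 31*1 - 15 = 16, d_4 = (287 - 16^2)/31 = 31/31 = 1, a_4 = floor((16 + 16)/1) = 32.
  m_5 = 1*32 - 16 = 16, d_5 = (287 - 16^2)/1 = 31/1 = 31: (m_5, d_5) = (m_1, d_1) = (16, 31), so from here the quotients repeat a_1, ..., a_4; the period length is 4.
Hence the expansion of sqrt(287) is a_0 = 16 followed by the repeating block 1, 15, 1, 32 (period 4).

[16; (1, 15, 1, 32)]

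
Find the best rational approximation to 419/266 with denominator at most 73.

115/73

Expand x = 419/266 as a continued fraction with the Euclidean algorithm:
  419 = 1*266 + 153, so a_0 = 1.
  266 = 1*153 + 113, so a_1 = 1.
  153 = 1*113 + 40, so a_2 = 1.
  113 = 2*40 + 33, so a_3 = 2.
  40 = 1*33 + 7, so a_4 = 1.
  33 = 4*7 + 5, so a_5 = 4.
  7 = 1*5 + 2, so a_6 = 1.
  5 = 2*2 + 1, so a_7 = 2.
  2 = 2*1 + 0, so a_8 = 2.
so x = [1; 1, 1, 2, 1, 4, 1, 2, 2].
Convergents (p_i = a_i*p_{i-1} + p_{i-2}, q_i = a_i*q_{i-1} + q_{i-2} with p_{-2}=0, p_{-1}=1, q_{-2}=1, q_{-1}=0), until the denominator exceeds 73:
  i=0: a_0=1, p_0 = 1*1 + 0 = 1, q_0 = 1*0 + 1 = 1.
  i=1: a_1=1, p_1 = 1*1 + 1 = 2, q_1 = 1*1 + 0 = 1.
  i=2: a_2=1, p_2 = 1*2 + 1 = 3, q_2 = 1*1 + 1 = 2.
  i=3: a_3=2, p_3 = 2*3 + 2 = 8, q_3 = 2*2 + 1 = 5.
  i=4: a_4=1, p_4 = 1*8 + 3 = 11, q_4 = 1*5 + 2 = 7.
  i=5: a_5=4, p_5 = 4*11 + 8 = 52, q_5 = 4*7 + 5 = 33.
  i=6: a_6=1, p_6 = 1*52 + 11 = 63, q_6 = 1*33 + 7 = 40.
  i=7: a_7=2, p_7 = 2*63 + 52 = 178, q_7 = 2*40 + 33 = 113.
q_7 = 113 > 73, so the last convergent with denominator <= 73 is p_6/q_6 = 63/40.
The closest fraction with denominator <= 73 is either p_6/q_6 or the intermediate fraction (k*p_6 + p_5)/(k*q_6 + q_5) with the largest k >= 1 whose denominator stays <= 73; these approach x as k grows, and every other convergent or intermediate fraction in range is farther away.
Largest k: floor((73 - q_5)/q_6) = floor((73 - 33)/40) = 1.
That gives (1*63 + 52)/(1*40 + 33) = 115/73.
Compare the errors: |x - 63/40| = |419*40 - 63*266|/(266*40) = 2/10640, and |x - 115/73| = |419*73 - 115*266|/(266*73) = 3/19418.
Cross-multiplying, 3*10640 = 31920 < 38836 = 2*19418, so 3/19418 is smaller: the intermediate fraction 115/73 is closer to x than 63/40.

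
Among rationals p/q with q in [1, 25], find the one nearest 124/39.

35/11

Expand x = 124/39 as a continued fraction with the Euclidean algorithm:
  124 = 3*39 + 7, so a_0 = 3.
  39 = 5*7 + 4, so a_1 = 5.
  7 = 1*4 + 3, so a_2 = 1.
  4 = 1*3 + 1, so a_3 = 1.
  3 = 3*1 + 0, so a_4 = 3.
so x = [3; 5, 1, 1, 3].
Convergents (p_i = a_i*p_{i-1} + p_{i-2}, q_i = a_i*q_{i-1} + q_{i-2} with p_{-2}=0, p_{-1}=1, q_{-2}=1, q_{-1}=0), until the denominator exceeds 25:
  i=0: a_0=3, p_0 = 3*1 + 0 = 3, q_0 = 3*0 + 1 = 1.
  i=1: a_1=5, p_1 = 5*3 + 1 = 16, q_1 = 5*1 + 0 = 5.
  i=2: a_2=1, p_2 = 1*16 + 3 = 19, q_2 = 1*5 + 1 = 6.
  i=3: a_3=1, p_3 = 1*19 + 16 = 35, q_3 = 1*6 + 5 = 11.
  i=4: a_4=3, p_4 = 3*35 + 19 = 124, q_4 = 3*11 + 6 = 39.
q_4 = 39 > 25, so the last convergent with denominator <= 25 is p_3/q_3 = 35/11.
The closest fraction with denominator <= 25 is either p_3/q_3 or the intermediate fraction (k*p_3 + p_2)/(k*q_3 + q_2) with the largest k >= 1 whose denominator stays <= 25; these approach x as k grows, and every other convergent or intermediate fraction in range is farther away.
Largest k: floor((25 - q_2)/q_3) = floor((25 - 6)/11) = 1.
That gives (1*35 + 19)/(1*11 + 6) = 54/17.
Compare the errors: |x - 35/11| = |124*11 - 35*39|/(39*11) = 1/429, and |x - 54/17| = |124*17 - 54*39|/(39*17) = 2/663.
Cross-multiplying, 1*663 = 663 < 858 = 2*429, so 1/429 is smaller: the convergent 35/11 is closer to x than 54/17.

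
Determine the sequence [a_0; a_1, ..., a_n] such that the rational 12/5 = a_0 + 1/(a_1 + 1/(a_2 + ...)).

Run the Euclidean algorithm on 12 and 5; the successive quotients are the partial quotients a_0, a_1, ... (each step inverts the fractional part left over by the previous one):
  12 = 2*5 + 2, so a_0 = 2.
  5 = 2*2 + 1, so a_1 = 2.
  2 = 2*1 + 0, so a_2 = 2.
The remainder reaches 0 after 3 divisions, so the expansion has 3 partial quotients, read off in order.

[2; 2, 2]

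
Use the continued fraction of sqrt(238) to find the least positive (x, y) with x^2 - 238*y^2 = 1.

(x, y) = (11663, 756)

First expand sqrt(238) as a continued fraction. With x_i = (sqrt(238) + m_i)/d_i and (m_0, d_0) = (0, 1): a_0 = floor(sqrt(238)) = 15, since 15^2 = 225 <= 238 < 256 = 16^2.
Iterate m_{i+1} = d_i*a_i - m_i, d_{i+1} = (238 - m_{i+1}^2)/d_i, a_{i+1} = floor((a_0 + m_{i+1})/d_{i+1}):
  m_1 = 1*15 - 0 = 15, d_1 = (238 - 15^2)/1 = 13/1 = 13, a_1 = floor((15 + 15)/13) = 2.
  m_2 = 13*2 - 15 = 11, d_2 = (238 - 11^2)/13 = 117/13 = 9, a_2 = floor((15 + 11)/9) = 2.
  m_3 = 9*2 - 11 = 7, d_3 = (238 - 7^2)/9 = 189/9 = 21, a_3 = floor((15 + 7)/21) = 1.
  m_4 = 21*1 - 7 = 14, d_4 = (238 - 14^2)/21 = 42/21 = 2, a_4 = floor((15 + 14)/2) = 14.
  m_5 = 2*14 - 14 = 14, d_5 = (238 - 14^2)/2 = 42/2 = 21, a_5 = floor((15 + 14)/21) = 1.
  m_6 = 21*1 - 14 = 7, d_6 = (238 - 7^2)/21 = 189/21 = 9, a_6 = floor((15 + 7)/9) = 2.
  m_7 = 9*2 - 7 = 11, d_7 = (238 - 11^2)/9 = 117/9 = 13, a_7 = floor((15 + 11)/13) = 2.
  m_8 = 13*2 - 11 = 15, d_8 = (238 - 15^2)/13 = 13/13 = 1, a_8 = floor((15 + 15)/1) = 30.
  m_9 = 1*30 - 15 = 15, d_9 = (238 - 15^2)/1 = 13/1 = 13: (m_9, d_9) = (m_1, d_1) = (15, 13), so from here the quotients repeat a_1, ..., a_8; the period length is 8.
So sqrt(238) = [15; (2, 2, 1, 14, 1, 2, 2, 30)] with period length k = 8.
k is even, so the fundamental solution of x^2 - 238y^2 = 1 is (p_{k-1}, q_{k-1}) = (p_7, q_7); compute convergents through index 7.
Convergents (p_i = a_i*p_{i-1} + p_{i-2}, q_i = a_i*q_{i-1} + q_{i-2} with p_{-2}=0, p_{-1}=1, q_{-2}=1, q_{-1}=0):
  i=0: a_0=15, p_0 = 15*1 + 0 = 15, q_0 = 15*0 + 1 = 1.
  i=1: a_1=2, p_1 = 2*15 + 1 = 31, q_1 = 2*1 + 0 = 2.
  i=2: a_2=2, p_2 = 2*31 + 15 = 77, q_2 = 2*2 + 1 = 5.
  i=3: a_3=1, p_3 = 1*77 + 31 = 108, q_3 = 1*5 + 2 = 7.
  i=4: a_4=14, p_4 = 14*108 + 77 = 1589, q_4 = 14*7 + 5 = 103.
  i=5: a_5=1, p_5 = 1*1589 + 108 = 1697, q_5 = 1*103 + 7 = 110.
  i=6: a_6=2, p_6 = 2*1697 + 1589 = 4983, q_6 = 2*110 + 103 = 323.
  i=7: a_7=2, p_7 = 2*4983 + 1697 = 11663, q_7 = 2*323 + 110 = 756.
Check: 11663^2 - 238*756^2 = 136025569 - 136025568 = 1, so (x, y) = (11663, 756) solves the equation, and by the theorem it is the least positive solution.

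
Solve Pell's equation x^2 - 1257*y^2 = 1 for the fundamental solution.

(x, y) = (101399, 2860)

First expand sqrt(1257) as a continued fraction. With x_i = (sqrt(1257) + m_i)/d_i and (m_0, d_0) = (0, 1): a_0 = floor(sqrt(1257)) = 35, since 35^2 = 1225 <= 1257 < 1296 = 36^2.
Iterate m_{i+1} = d_i*a_i - m_i, d_{i+1} = (1257 - m_{i+1}^2)/d_i, a_{i+1} = floor((a_0 + m_{i+1})/d_{i+1}):
  m_1 = 1*35 - 0 = 35, d_1 = (1257 - 35^2)/1 = 32/1 = 32, a_1 = floor((35 + 35)/32) = 2.
  m_2 = 32*2 - 35 = 29, d_2 = (1257 - 29^2)/32 = 416/32 = 13, a_2 = floor((35 + 29)/13) = 4.
  m_3 = 13*4 - 29 = 23, d_3 = (1257 - 23^2)/13 = 728/13 = 56, a_3 = floor((35 + 23)/56) = 1.
  m_4 = 56*1 - 23 = 33, d_4 = (1257 - 33^2)/56 = 168/56 = 3, a_4 = floor((35 + 33)/3) = 22.
  m_5 = 3*22 - 33 = 33, d_5 = (1257 - 33^2)/3 = 168/3 = 56, a_5 = floor((35 + 33)/56) = 1.
  m_6 = 56*1 - 33 = 23, d_6 = (1257 - 23^2)/56 = 728/56 = 13, a_6 = floor((35 + 23)/13) = 4.
  m_7 = 13*4 - 23 = 29, d_7 = (1257 - 29^2)/13 = 416/13 = 32, a_7 = floor((35 + 29)/32) = 2.
  m_8 = 32*2 - 29 = 35, d_8 = (1257 - 35^2)/32 = 32/32 = 1, a_8 = floor((35 + 35)/1) = 70.
  m_9 = 1*70 - 35 = 35, d_9 = (1257 - 35^2)/1 = 32/1 = 32: (m_9, d_9) = (m_1, d_1) = (35, 32), so from here the quotients repeat a_1, ..., a_8; the period length is 8.
So sqrt(1257) = [35; (2, 4, 1, 22, 1, 4, 2, 70)] with period length k = 8.
k is even, so the fundamental solution of x^2 - 1257y^2 = 1 is (p_{k-1}, q_{k-1}) = (p_7, q_7); compute convergents through index 7.
Convergents (p_i = a_i*p_{i-1} + p_{i-2}, q_i = a_i*q_{i-1} + q_{i-2} with p_{-2}=0, p_{-1}=1, q_{-2}=1, q_{-1}=0):
  i=0: a_0=35, p_0 = 35*1 + 0 = 35, q_0 = 35*0 + 1 = 1.
  i=1: a_1=2, p_1 = 2*35 + 1 = 71, q_1 = 2*1 + 0 = 2.
  i=2: a_2=4, p_2 = 4*71 + 35 = 319, q_2 = 4*2 + 1 = 9.
  i=3: a_3=1, p_3 = 1*319 + 71 = 390, q_3 = 1*9 + 2 = 11.
  i=4: a_4=22, p_4 = 22*390 + 319 = 8899, q_4 = 22*11 + 9 = 251.
  i=5: a_5=1, p_5 = 1*8899 + 390 = 9289, q_5 = 1*251 + 11 = 262.
  i=6: a_6=4, p_6 = 4*9289 + 8899 = 46055, q_6 = 4*262 + 251 = 1299.
  i=7: a_7=2, p_7 = 2*46055 + 9289 = 101399, q_7 = 2*1299 + 262 = 2860.
Check: 101399^2 - 1257*2860^2 = 10281757201 - 10281757200 = 1, so (x, y) = (101399, 2860) solves the equation, and by the theorem it is the least positive solution.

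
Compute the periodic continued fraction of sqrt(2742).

Write x_i = (sqrt(2742) + m_i)/d_i with (m_0, d_0) = (0, 1). a_0 = floor(sqrt(2742)) = 52, since 52^2 = 2704 <= 2742 < 2809 = 53^2.
Iterate m_{i+1} = d_i*a_i - m_i, d_{i+1} = (2742 - m_{i+1}^2)/d_i, a_{i+1} = floor((a_0 + m_{i+1})/d_{i+1}):
  m_1 = 1*52 - 0 = 52, d_1 = (2742 - 52^2)/1 = 38/1 = 38, a_1 = floor((52 + 52)/38) = 2.
  m_2 = 38*2 - 52 = 24, d_2 = (2742 - 24^2)/38 = 2166/38 = 57, a_2 = floor((52 + 24)/57) = 1.
  m_3 = 57*1 - 24 = 33, d_3 = (2742 - 33^2)/57 = 1653/57 = 29, a_3 = floor((52 + 33)/29) = 2.
  m_4 = 29*2 - 33 = 25, d_4 = (2742 - 25^2)/29 = 2117/29 = 73, a_4 = floor((52 + 25)/73) = 1.
  m_5 = 73*1 - 25 = 48, d_5 = (2742 - 48^2)/73 = 438/73 = 6, a_5 = floor((52 + 48)/6) = 16.
  m_6 = 6*16 - 48 = 48, d_6 = (2742 - 48^2)/6 = 438/6 = 73, a_6 = floor((52 + 48)/73) = 1.
  m_7 = 73*1 - 48 = 25, d_7 = (2742 - 25^2)/73 = 2117/73 = 29, a_7 = floor((52 + 25)/29) = 2.
  m_8 = 29*2 - 25 = 33, d_8 = (2742 - 33^2)/29 = 1653/29 = 57, a_8 = floor((52 + 33)/57) = 1.
  m_9 = 57*1 - 33 = 24, d_9 = (2742 - 24^2)/57 = 2166/57 = 38, a_9 = floor((52 + 24)/38) = 2.
  m_10 = 38*2 - 24 = 52, d_10 = (2742 - 52^2)/38 = 38/38 = 1, a_10 = floor((52 + 52)/1) = 104.
  m_11 = 1*104 - 52 = 52, d_11 = (2742 - 52^2)/1 = 38/1 = 38: (m_11, d_11) = (m_1, d_1) = (52, 38), so from here the quotients repeat a_1, ..., a_10; the period length is 10.
Hence the expansion of sqrt(2742) is a_0 = 52 followed by the repeating block 2, 1, 2, 1, 16, 1, 2, 1, 2, 104 (period 10).

[52; (2, 1, 2, 1, 16, 1, 2, 1, 2, 104)]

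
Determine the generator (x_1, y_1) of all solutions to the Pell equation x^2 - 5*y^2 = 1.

(x, y) = (9, 4)

First expand sqrt(5) as a continued fraction. With x_i = (sqrt(5) + m_i)/d_i and (m_0, d_0) = (0, 1): a_0 = floor(sqrt(5)) = 2, since 2^2 = 4 <= 5 < 9 = 3^2.
Iterate m_{i+1} = d_i*a_i - m_i, d_{i+1} = (5 - m_{i+1}^2)/d_i, a_{i+1} = floor((a_0 + m_{i+1})/d_{i+1}):
  m_1 = 1*2 - 0 = 2, d_1 = (5 - 2^2)/1 = 1/1 = 1, a_1 = floor((2 + 2)/1) = 4.
  m_2 = 1*4 - 2 = 2, d_2 = (5 - 2^2)/1 = 1/1 = 1: (m_2, d_2) = (m_1, d_1) = (2, 1), so from here the quotient a_1 repeats; the period length is 1.
So sqrt(5) = [2; (4)] with period length k = 1.
k is odd, so (p_{k-1}, q_{k-1}) only solves x^2 - 5y^2 = -1 and the fundamental solution of x^2 - 5y^2 = 1 is (p_{2k-1}, q_{2k-1}) = (p_1, q_1); compute convergents through index 1, running through the period twice.
Convergents (p_i = a_i*p_{i-1} + p_{i-2}, q_i = a_i*q_{i-1} + q_{i-2} with p_{-2}=0, p_{-1}=1, q_{-2}=1, q_{-1}=0):
  i=0: a_0=2, p_0 = 2*1 + 0 = 2, q_0 = 2*0 + 1 = 1.
  i=1: a_1=4, p_1 = 4*2 + 1 = 9, q_1 = 4*1 + 0 = 4.
Indeed p_0^2 - 5*q_0^2 = 4 - 5 = -1, not +1.
Check: 9^2 - 5*4^2 = 81 - 80 = 1, so (x, y) = (9, 4) solves the equation, and by the theorem it is the least positive solution.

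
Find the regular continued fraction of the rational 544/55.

Run the Euclidean algorithm on 544 and 55; the successive quotients are the partial quotients a_0, a_1, ... (each step inverts the fractional part left over by the previous one):
  544 = 9*55 + 49, so a_0 = 9.
  55 = 1*49 + 6, so a_1 = 1.
  49 = 8*6 + 1, so a_2 = 8.
  6 = 6*1 + 0, so a_3 = 6.
The remainder reaches 0 after 4 divisions, so the expansion has 4 partial quotients, read off in order.

[9; 1, 8, 6]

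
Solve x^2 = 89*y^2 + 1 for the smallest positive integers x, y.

First expand sqrt(89) as a continued fraction. With x_i = (sqrt(89) + m_i)/d_i and (m_0, d_0) = (0, 1): a_0 = floor(sqrt(89)) = 9, since 9^2 = 81 <= 89 < 100 = 10^2.
Iterate m_{i+1} = d_i*a_i - m_i, d_{i+1} = (89 - m_{i+1}^2)/d_i, a_{i+1} = floor((a_0 + m_{i+1})/d_{i+1}):
  m_1 = 1*9 - 0 = 9, d_1 = (89 - 9^2)/1 = 8/1 = 8, a_1 = floor((9 + 9)/8) = 2.
  m_2 = 8*2 - 9 = 7, d_2 = (89 - 7^2)/8 = 40/8 = 5, a_2 = floor((9 + 7)/5) = 3.
  m_3 = 5*3 - 7 = 8, d_3 = (89 - 8^2)/5 = 25/5 = 5, a_3 = floor((9 + 8)/5) = 3.
  m_4 = 5*3 - 8 = 7, d_4 = (89 - 7^2)/5 = 40/5 = 8, a_4 = floor((9 + 7)/8) = 2.
  m_5 = 8*2 - 7 = 9, d_5 = (89 - 9^2)/8 = 8/8 = 1, a_5 = floor((9 + 9)/1) = 18.
  m_6 = 1*18 - 9 = 9, d_6 = (89 - 9^2)/1 = 8/1 = 8: (m_6, d_6) = (m_1, d_1) = (9, 8), so from here the quotients repeat a_1, ..., a_5; the period length is 5.
So sqrt(89) = [9; (2, 3, 3, 2, 18)] with period length k = 5.
k is odd, so (p_{k-1}, q_{k-1}) only solves x^2 - 89y^2 = -1 and the fundamental solution of x^2 - 89y^2 = 1 is (p_{2k-1}, q_{2k-1}) = (p_9, q_9); compute convergents through index 9, running through the period twice.
Convergents (p_i = a_i*p_{i-1} + p_{i-2}, q_i = a_i*q_{i-1} + q_{i-2} with p_{-2}=0, p_{-1}=1, q_{-2}=1, q_{-1}=0):
  i=0: a_0=9, p_0 = 9*1 + 0 = 9, q_0 = 9*0 + 1 = 1.
  i=1: a_1=2, p_1 = 2*9 + 1 = 19, q_1 = 2*1 + 0 = 2.
  i=2: a_2=3, p_2 = 3*19 + 9 = 66, q_2 = 3*2 + 1 = 7.
  i=3: a_3=3, p_3 = 3*66 + 19 = 217, q_3 = 3*7 + 2 = 23.
  i=4: a_4=2, p_4 = 2*217 + 66 = 500, q_4 = 2*23 + 7 = 53.
  i=5: a_5=18, p_5 = 18*500 + 217 = 9217, q_5 = 18*53 + 23 = 977.
  i=6: a_6=2, p_6 = 2*9217 + 500 = 18934, q_6 = 2*977 + 53 = 2007.
  i=7: a_7=3, p_7 = 3*18934 + 9217 = 66019, q_7 = 3*2007 + 977 = 6998.
  i=8: a_8=3, p_8 = 3*66019 + 18934 = 216991, q_8 = 3*6998 + 2007 = 23001.
  i=9: a_9=2, p_9 = 2*216991 + 66019 = 500001, q_9 = 2*23001 + 6998 = 53000.
Indeed p_4^2 - 89*q_4^2 = 250000 - 250001 = -1, not +1.
Check: 500001^2 - 89*53000^2 = 250001000001 - 250001000000 = 1, so (x, y) = (500001, 53000) solves the equation, and by the theorem it is the least positive solution.

(x, y) = (500001, 53000)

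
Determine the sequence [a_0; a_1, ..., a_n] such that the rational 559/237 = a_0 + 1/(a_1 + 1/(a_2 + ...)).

Run the Euclidean algorithm on 559 and 237; the successive quotients are the partial quotients a_0, a_1, ... (each step inverts the fractional part left over by the previous one):
  559 = 2*237 + 85, so a_0 = 2.
  237 = 2*85 + 67, so a_1 = 2.
  85 = 1*67 + 18, so a_2 = 1.
  67 = 3*18 + 13, so a_3 = 3.
  18 = 1*13 + 5, so a_4 = 1.
  13 = 2*5 + 3, so a_5 = 2.
  5 = 1*3 + 2, so a_6 = 1.
  3 = 1*2 + 1, so a_7 = 1.
  2 = 2*1 + 0, so a_8 = 2.
The remainder reaches 0 after 9 divisions, so the expansion has 9 partial quotients, read off in order.

[2; 2, 1, 3, 1, 2, 1, 1, 2]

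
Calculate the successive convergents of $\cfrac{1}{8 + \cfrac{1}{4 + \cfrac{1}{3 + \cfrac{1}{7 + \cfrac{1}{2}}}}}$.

0/1, 1/8, 4/33, 13/107, 95/782, 203/1671

Using the convergent recurrence p_i = a_i*p_{i-1} + p_{i-2}, q_i = a_i*q_{i-1} + q_{i-2} with p_{-2}=0, p_{-1}=1, q_{-2}=1, q_{-1}=0:
  i=0: a_0=0, p_0 = 0*1 + 0 = 0, q_0 = 0*0 + 1 = 1.
  i=1: a_1=8, p_1 = 8*0 + 1 = 1, q_1 = 8*1 + 0 = 8.
  i=2: a_2=4, p_2 = 4*1 + 0 = 4, q_2 = 4*8 + 1 = 33.
  i=3: a_3=3, p_3 = 3*4 + 1 = 13, q_3 = 3*33 + 8 = 107.
  i=4: a_4=7, p_4 = 7*13 + 4 = 95, q_4 = 7*107 + 33 = 782.
  i=5: a_5=2, p_5 = 2*95 + 13 = 203, q_5 = 2*782 + 107 = 1671.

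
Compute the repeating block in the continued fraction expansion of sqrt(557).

Write x_i = (sqrt(557) + m_i)/d_i with (m_0, d_0) = (0, 1). a_0 = floor(sqrt(557)) = 23, since 23^2 = 529 <= 557 < 576 = 24^2.
Iterate m_{i+1} = d_i*a_i - m_i, d_{i+1} = (557 - m_{i+1}^2)/d_i, a_{i+1} = floor((a_0 + m_{i+1})/d_{i+1}):
  m_1 = 1*23 - 0 = 23, d_1 = (557 - 23^2)/1 = 28/1 = 28, a_1 = floor((23 + 23)/28) = 1.
  m_2 = 28*1 - 23 = 5, d_2 = (557 - 5^2)/28 = 532/28 = 19, a_2 = floor((23 + 5)/19) = 1.
  m_3 = 19*1 - 5 = 14, d_3 = (557 - 14^2)/19 = 361/19 = 19, a_3 = floor((23 + 14)/19) = 1.
  m_4 = 19*1 - 14 = 5, d_4 = (557 - 5^2)/19 = 532/19 = 28, a_4 = floor((23 + 5)/28) = 1.
  m_5 = 28*1 - 5 = 23, d_5 = (557 - 23^2)/28 = 28/28 = 1, a_5 = floor((23 + 23)/1) = 46.
  m_6 = 1*46 - 23 = 23, d_6 = (557 - 23^2)/1 = 28/1 = 28: (m_6, d_6) = (m_1, d_1) = (23, 28), so from here the quotients repeat a_1, ..., a_5; the period length is 5.
Hence the expansion of sqrt(557) is a_0 = 23 followed by the repeating block 1, 1, 1, 1, 46 (period 5).

[23; (1, 1, 1, 1, 46)]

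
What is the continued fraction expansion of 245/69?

Run the Euclidean algorithm on 245 and 69; the successive quotients are the partial quotients a_0, a_1, ... (each step inverts the fractional part left over by the previous one):
  245 = 3*69 + 38, so a_0 = 3.
  69 = 1*38 + 31, so a_1 = 1.
  38 = 1*31 + 7, so a_2 = 1.
  31 = 4*7 + 3, so a_3 = 4.
  7 = 2*3 + 1, so a_4 = 2.
  3 = 3*1 + 0, so a_5 = 3.
The remainder reaches 0 after 6 divisions, so the expansion has 6 partial quotients, read off in order.

[3; 1, 1, 4, 2, 3]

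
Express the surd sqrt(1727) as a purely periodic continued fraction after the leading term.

Write x_i = (sqrt(1727) + m_i)/d_i with (m_0, d_0) = (0, 1). a_0 = floor(sqrt(1727)) = 41, since 41^2 = 1681 <= 1727 < 1764 = 42^2.
Iterate m_{i+1} = d_i*a_i - m_i, d_{i+1} = (1727 - m_{i+1}^2)/d_i, a_{i+1} = floor((a_0 + m_{i+1})/d_{i+1}):
  m_1 = 1*41 - 0 = 41, d_1 = (1727 - 41^2)/1 = 46/1 = 46, a_1 = floor((41 + 41)/46) = 1.
  m_2 = 46*1 - 41 = 5, d_2 = (1727 - 5^2)/46 = 1702/46 = 37, a_2 = floor((41 + 5)/37) = 1.
  m_3 = 37*1 - 5 = 32, d_3 = (1727 - 32^2)/37 = 703/37 = 19, a_3 = floor((41 + 32)/19) = 3.
  m_4 = 19*3 - 32 = 25, d_4 = (1727 - 25^2)/19 = 1102/19 = 58, a_4 = floor((41 + 25)/58) = 1.
  m_5 = 58*1 - 25 = 33, d_5 = (1727 - 33^2)/58 = 638/58 = 11, a_5 = floor((41 + 33)/11) = 6.
  m_6 = 11*6 - 33 = 33, d_6 = (1727 - 33^2)/11 = 638/11 = 58, a_6 = floor((41 + 33)/58) = 1.
  m_7 = 58*1 - 33 = 25, d_7 = (1727 - 25^2)/58 = 1102/58 = 19, a_7 = floor((41 + 25)/19) = 3.
  m_8 = 19*3 - 25 = 32, d_8 = (1727 - 32^2)/19 = 703/19 = 37, a_8 = floor((41 + 32)/37) = 1.
  m_9 = 37*1 - 32 = 5, d_9 = (1727 - 5^2)/37 = 1702/37 = 46, a_9 = floor((41 + 5)/46) = 1.
  m_10 = 46*1 - 5 = 41, d_10 = (1727 - 41^2)/46 = 46/46 = 1, a_10 = floor((41 + 41)/1) = 82.
  m_11 = 1*82 - 41 = 41, d_11 = (1727 - 41^2)/1 = 46/1 = 46: (m_11, d_11) = (m_1, d_1) = (41, 46), so from here the quotients repeat a_1, ..., a_10; the period length is 10.
Hence the expansion of sqrt(1727) is a_0 = 41 followed by the repeating block 1, 1, 3, 1, 6, 1, 3, 1, 1, 82 (period 10).

[41; (1, 1, 3, 1, 6, 1, 3, 1, 1, 82)]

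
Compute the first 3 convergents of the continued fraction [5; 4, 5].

5/1, 21/4, 110/21

Using the convergent recurrence p_i = a_i*p_{i-1} + p_{i-2}, q_i = a_i*q_{i-1} + q_{i-2} with p_{-2}=0, p_{-1}=1, q_{-2}=1, q_{-1}=0:
  i=0: a_0=5, p_0 = 5*1 + 0 = 5, q_0 = 5*0 + 1 = 1.
  i=1: a_1=4, p_1 = 4*5 + 1 = 21, q_1 = 4*1 + 0 = 4.
  i=2: a_2=5, p_2 = 5*21 + 5 = 110, q_2 = 5*4 + 1 = 21.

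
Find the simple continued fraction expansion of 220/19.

[11; 1, 1, 2, 1, 2]

Run the Euclidean algorithm on 220 and 19; the successive quotients are the partial quotients a_0, a_1, ... (each step inverts the fractional part left over by the previous one):
  220 = 11*19 + 11, so a_0 = 11.
  19 = 1*11 + 8, so a_1 = 1.
  11 = 1*8 + 3, so a_2 = 1.
  8 = 2*3 + 2, so a_3 = 2.
  3 = 1*2 + 1, so a_4 = 1.
  2 = 2*1 + 0, so a_5 = 2.
The remainder reaches 0 after 6 divisions, so the expansion has 6 partial quotients, read off in order.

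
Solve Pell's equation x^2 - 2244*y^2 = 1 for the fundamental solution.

(x, y) = (522785, 11036)

First expand sqrt(2244) as a continued fraction. With x_i = (sqrt(2244) + m_i)/d_i and (m_0, d_0) = (0, 1): a_0 = floor(sqrt(2244)) = 47, since 47^2 = 2209 <= 2244 < 2304 = 48^2.
Iterate m_{i+1} = d_i*a_i - m_i, d_{i+1} = (2244 - m_{i+1}^2)/d_i, a_{i+1} = floor((a_0 + m_{i+1})/d_{i+1}):
  m_1 = 1*47 - 0 = 47, d_1 = (2244 - 47^2)/1 = 35/1 = 35, a_1 = floor((47 + 47)/35) = 2.
  m_2 = 35*2 - 47 = 23, d_2 = (2244 - 23^2)/35 = 1715/35 = 49, a_2 = floor((47 + 23)/49) = 1.
  m_3 = 49*1 - 23 = 26, d_3 = (2244 - 26^2)/49 = 1568/49 = 32, a_3 = floor((47 + 26)/32) = 2.
  m_4 = 32*2 - 26 = 38, d_4 = (2244 - 38^2)/32 = 800/32 = 25, a_4 = floor((47 + 38)/25) = 3.
  m_5 = 25*3 - 38 = 37, d_5 = (2244 - 37^2)/25 = 875/25 = 35, a_5 = floor((47 + 37)/35) = 2.
  m_6 = 35*2 - 37 = 33, d_6 = (2244 - 33^2)/35 = 1155/35 = 33, a_6 = floor((47 + 33)/33) = 2.
  m_7 = 33*2 - 33 = 33, d_7 = (2244 - 33^2)/33 = 1155/33 = 35, a_7 = floor((47 + 33)/35) = 2.
  m_8 = 35*2 - 33 = 37, d_8 = (2244 - 37^2)/35 = 875/35 = 25, a_8 = floor((47 + 37)/25) = 3.
  m_9 = 25*3 - 37 = 38, d_9 = (2244 - 38^2)/25 = 800/25 = 32, a_9 = floor((47 + 38)/32) = 2.
  m_10 = 32*2 - 38 = 26, d_10 = (2244 - 26^2)/32 = 1568/32 = 49, a_10 = floor((47 + 26)/49) = 1.
  m_11 = 49*1 - 26 = 23, d_11 = (2244 - 23^2)/49 = 1715/49 = 35, a_11 = floor((47 + 23)/35) = 2.
  m_12 = 35*2 - 23 = 47, d_12 = (2244 - 47^2)/35 = 35/35 = 1, a_12 = floor((47 + 47)/1) = 94.
  m_13 = 1*94 - 47 = 47, d_13 = (2244 - 47^2)/1 = 35/1 = 35: (m_13, d_13) = (m_1, d_1) = (47, 35), so from here the quotients repeat a_1, ..., a_12; the period length is 12.
So sqrt(2244) = [47; (2, 1, 2, 3, 2, 2, 2, 3, 2, 1, 2, 94)] with period length k = 12.
k is even, so the fundamental solution of x^2 - 2244y^2 = 1 is (p_{k-1}, q_{k-1}) = (p_11, q_11); compute convergents through index 11.
Convergents (p_i = a_i*p_{i-1} + p_{i-2}, q_i = a_i*q_{i-1} + q_{i-2} with p_{-2}=0, p_{-1}=1, q_{-2}=1, q_{-1}=0):
  i=0: a_0=47, p_0 = 47*1 + 0 = 47, q_0 = 47*0 + 1 = 1.
  i=1: a_1=2, p_1 = 2*47 + 1 = 95, q_1 = 2*1 + 0 = 2.
  i=2: a_2=1, p_2 = 1*95 + 47 = 142, q_2 = 1*2 + 1 = 3.
  i=3: a_3=2, p_3 = 2*142 + 95 = 379, q_3 = 2*3 + 2 = 8.
  i=4: a_4=3, p_4 = 3*379 + 142 = 1279, q_4 = 3*8 + 3 = 27.
  i=5: a_5=2, p_5 = 2*1279 + 379 = 2937, q_5 = 2*27 + 8 = 62.
  i=6: a_6=2, p_6 = 2*2937 + 1279 = 7153, q_6 = 2*62 + 27 = 151.
  i=7: a_7=2, p_7 = 2*7153 + 2937 = 17243, q_7 = 2*151 + 62 = 364.
  i=8: a_8=3, p_8 = 3*17243 + 7153 = 58882, q_8 = 3*364 + 151 = 1243.
  i=9: a_9=2, p_9 = 2*58882 + 17243 = 135007, q_9 = 2*1243 + 364 = 2850.
  i=10: a_10=1, p_10 = 1*135007 + 58882 = 193889, q_10 = 1*2850 + 1243 = 4093.
  i=11: a_11=2, p_11 = 2*193889 + 135007 = 522785, q_11 = 2*4093 + 2850 = 11036.
Check: 522785^2 - 2244*11036^2 = 273304156225 - 273304156224 = 1, so (x, y) = (522785, 11036) solves the equation, and by the theorem it is the least positive solution.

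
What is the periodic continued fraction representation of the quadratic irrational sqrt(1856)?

[43; (12, 3, 2, 1, 3, 21, 3, 1, 2, 3, 12, 86)]

Write x_i = (sqrt(1856) + m_i)/d_i with (m_0, d_0) = (0, 1). a_0 = floor(sqrt(1856)) = 43, since 43^2 = 1849 <= 1856 < 1936 = 44^2.
Iterate m_{i+1} = d_i*a_i - m_i, d_{i+1} = (1856 - m_{i+1}^2)/d_i, a_{i+1} = floor((a_0 + m_{i+1})/d_{i+1}):
  m_1 = 1*43 - 0 = 43, d_1 = (1856 - 43^2)/1 = 7/1 = 7, a_1 = floor((43 + 43)/7) = 12.
  m_2 = 7*12 - 43 = 41, d_2 = (1856 - 41^2)/7 = 175/7 = 25, a_2 = floor((43 + 41)/25) = 3.
  m_3 = 25*3 - 41 = 34, d_3 = (1856 - 34^2)/25 = 700/25 = 28, a_3 = floor((43 + 34)/28) = 2.
  m_4 = 28*2 - 34 = 22, d_4 = (1856 - 22^2)/28 = 1372/28 = 49, a_4 = floor((43 + 22)/49) = 1.
  m_5 = 49*1 - 22 = 27, d_5 = (1856 - 27^2)/49 = 1127/49 = 23, a_5 = floor((43 + 27)/23) = 3.
  m_6 = 23*3 - 27 = 42, d_6 = (1856 - 42^2)/23 = 92/23 = 4, a_6 = floor((43 + 42)/4) = 21.
  m_7 = 4*21 - 42 = 42, d_7 = (1856 - 42^2)/4 = 92/4 = 23, a_7 = floor((43 + 42)/23) = 3.
  m_8 = 23*3 - 42 = 27, d_8 = (1856 - 27^2)/23 = 1127/23 = 49, a_8 = floor((43 + 27)/49) = 1.
  m_9 = 49*1 - 27 = 22, d_9 = (1856 - 22^2)/49 = 1372/49 = 28, a_9 = floor((43 + 22)/28) = 2.
  m_10 = 28*2 - 22 = 34, d_10 = (1856 - 34^2)/28 = 700/28 = 25, a_10 = floor((43 + 34)/25) = 3.
  m_11 = 25*3 - 34 = 41, d_11 = (1856 - 41^2)/25 = 175/25 = 7, a_11 = floor((43 + 41)/7) = 12.
  m_12 = 7*12 - 41 = 43, d_12 = (1856 - 43^2)/7 = 7/7 = 1, a_12 = floor((43 + 43)/1) = 86.
  m_13 = 1*86 - 43 = 43, d_13 = (1856 - 43^2)/1 = 7/1 = 7: (m_13, d_13) = (m_1, d_1) = (43, 7), so from here the quotients repeat a_1, ..., a_12; the period length is 12.
Hence the expansion of sqrt(1856) is a_0 = 43 followed by the repeating block 12, 3, 2, 1, 3, 21, 3, 1, 2, 3, 12, 86 (period 12).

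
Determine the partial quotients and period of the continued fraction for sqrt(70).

[8; (2, 1, 2, 1, 2, 16)]

Write x_i = (sqrt(70) + m_i)/d_i with (m_0, d_0) = (0, 1). a_0 = floor(sqrt(70)) = 8, since 8^2 = 64 <= 70 < 81 = 9^2.
Iterate m_{i+1} = d_i*a_i - m_i, d_{i+1} = (70 - m_{i+1}^2)/d_i, a_{i+1} = floor((a_0 + m_{i+1})/d_{i+1}):
  m_1 = 1*8 - 0 = 8, d_1 = (70 - 8^2)/1 = 6/1 = 6, a_1 = floor((8 + 8)/6) = 2.
  m_2 = 6*2 - 8 = 4, d_2 = (70 - 4^2)/6 = 54/6 = 9, a_2 = floor((8 + 4)/9) = 1.
  m_3 = 9*1 - 4 = 5, d_3 = (70 - 5^2)/9 = 45/9 = 5, a_3 = floor((8 + 5)/5) = 2.
  m_4 = 5*2 - 5 = 5, d_4 = (70 - 5^2)/5 = 45/5 = 9, a_4 = floor((8 + 5)/9) = 1.
  m_5 = 9*1 - 5 = 4, d_5 = (70 - 4^2)/9 = 54/9 = 6, a_5 = floor((8 + 4)/6) = 2.
  m_6 = 6*2 - 4 = 8, d_6 = (70 - 8^2)/6 = 6/6 = 1, a_6 = floor((8 + 8)/1) = 16.
  m_7 = 1*16 - 8 = 8, d_7 = (70 - 8^2)/1 = 6/1 = 6: (m_7, d_7) = (m_1, d_1) = (8, 6), so from here the quotients repeat a_1, ..., a_6; the period length is 6.
Hence the expansion of sqrt(70) is a_0 = 8 followed by the repeating block 2, 1, 2, 1, 2, 16 (period 6).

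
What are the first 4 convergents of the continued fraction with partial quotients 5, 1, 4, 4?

5/1, 6/1, 29/5, 122/21

Using the convergent recurrence p_i = a_i*p_{i-1} + p_{i-2}, q_i = a_i*q_{i-1} + q_{i-2} with p_{-2}=0, p_{-1}=1, q_{-2}=1, q_{-1}=0:
  i=0: a_0=5, p_0 = 5*1 + 0 = 5, q_0 = 5*0 + 1 = 1.
  i=1: a_1=1, p_1 = 1*5 + 1 = 6, q_1 = 1*1 + 0 = 1.
  i=2: a_2=4, p_2 = 4*6 + 5 = 29, q_2 = 4*1 + 1 = 5.
  i=3: a_3=4, p_3 = 4*29 + 6 = 122, q_3 = 4*5 + 1 = 21.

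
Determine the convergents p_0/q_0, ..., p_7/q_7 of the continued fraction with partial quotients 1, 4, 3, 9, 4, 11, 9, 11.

Using the convergent recurrence p_i = a_i*p_{i-1} + p_{i-2}, q_i = a_i*q_{i-1} + q_{i-2} with p_{-2}=0, p_{-1}=1, q_{-2}=1, q_{-1}=0:
  i=0: a_0=1, p_0 = 1*1 + 0 = 1, q_0 = 1*0 + 1 = 1.
  i=1: a_1=4, p_1 = 4*1 + 1 = 5, q_1 = 4*1 + 0 = 4.
  i=2: a_2=3, p_2 = 3*5 + 1 = 16, q_2 = 3*4 + 1 = 13.
  i=3: a_3=9, p_3 = 9*16 + 5 = 149, q_3 = 9*13 + 4 = 121.
  i=4: a_4=4, p_4 = 4*149 + 16 = 612, q_4 = 4*121 + 13 = 497.
  i=5: a_5=11, p_5 = 11*612 + 149 = 6881, q_5 = 11*497 + 121 = 5588.
  i=6: a_6=9, p_6 = 9*6881 + 612 = 62541, q_6 = 9*5588 + 497 = 50789.
  i=7: a_7=11, p_7 = 11*62541 + 6881 = 694832, q_7 = 11*50789 + 5588 = 564267.

1/1, 5/4, 16/13, 149/121, 612/497, 6881/5588, 62541/50789, 694832/564267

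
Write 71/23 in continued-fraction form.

[3; 11, 2]

Run the Euclidean algorithm on 71 and 23; the successive quotients are the partial quotients a_0, a_1, ... (each step inverts the fractional part left over by the previous one):
  71 = 3*23 + 2, so a_0 = 3.
  23 = 11*2 + 1, so a_1 = 11.
  2 = 2*1 + 0, so a_2 = 2.
The remainder reaches 0 after 3 divisions, so the expansion has 3 partial quotients, read off in order.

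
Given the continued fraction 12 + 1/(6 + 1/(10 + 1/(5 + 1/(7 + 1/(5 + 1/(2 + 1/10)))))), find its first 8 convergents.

Using the convergent recurrence p_i = a_i*p_{i-1} + p_{i-2}, q_i = a_i*q_{i-1} + q_{i-2} with p_{-2}=0, p_{-1}=1, q_{-2}=1, q_{-1}=0:
  i=0: a_0=12, p_0 = 12*1 + 0 = 12, q_0 = 12*0 + 1 = 1.
  i=1: a_1=6, p_1 = 6*12 + 1 = 73, q_1 = 6*1 + 0 = 6.
  i=2: a_2=10, p_2 = 10*73 + 12 = 742, q_2 = 10*6 + 1 = 61.
  i=3: a_3=5, p_3 = 5*742 + 73 = 3783, q_3 = 5*61 + 6 = 311.
  i=4: a_4=7, p_4 = 7*3783 + 742 = 27223, q_4 = 7*311 + 61 = 2238.
  i=5: a_5=5, p_5 = 5*27223 + 3783 = 139898, q_5 = 5*2238 + 311 = 11501.
  i=6: a_6=2, p_6 = 2*139898 + 27223 = 307019, q_6 = 2*11501 + 2238 = 25240.
  i=7: a_7=10, p_7 = 10*307019 + 139898 = 3210088, q_7 = 10*25240 + 11501 = 263901.

12/1, 73/6, 742/61, 3783/311, 27223/2238, 139898/11501, 307019/25240, 3210088/263901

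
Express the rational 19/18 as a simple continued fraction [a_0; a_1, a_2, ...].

Run the Euclidean algorithm on 19 and 18; the successive quotients are the partial quotients a_0, a_1, ... (each step inverts the fractional part left over by the previous one):
  19 = 1*18 + 1, so a_0 = 1.
  18 = 18*1 + 0, so a_1 = 18.
The remainder reaches 0 after 2 divisions, so the expansion has 2 partial quotients, read off in order.

[1; 18]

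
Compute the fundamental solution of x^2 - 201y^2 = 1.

First expand sqrt(201) as a continued fraction. With x_i = (sqrt(201) + m_i)/d_i and (m_0, d_0) = (0, 1): a_0 = floor(sqrt(201)) = 14, since 14^2 = 196 <= 201 < 225 = 15^2.
Iterate m_{i+1} = d_i*a_i - m_i, d_{i+1} = (201 - m_{i+1}^2)/d_i, a_{i+1} = floor((a_0 + m_{i+1})/d_{i+1}):
  m_1 = 1*14 - 0 = 14, d_1 = (201 - 14^2)/1 = 5/1 = 5, a_1 = floor((14 + 14)/5) = 5.
  m_2 = 5*5 - 14 = 11, d_2 = (201 - 11^2)/5 = 80/5 = 16, a_2 = floor((14 + 11)/16) = 1.
  m_3 = 16*1 - 11 = 5, d_3 = (201 - 5^2)/16 = 176/16 = 11, a_3 = floor((14 + 5)/11) = 1.
  m_4 = 11*1 - 5 = 6, d_4 = (201 - 6^2)/11 = 165/11 = 15, a_4 = floor((14 + 6)/15) = 1.
  m_5 = 15*1 - 6 = 9, d_5 = (201 - 9^2)/15 = 120/15 = 8, a_5 = floor((14 + 9)/8) = 2.
  m_6 = 8*2 - 9 = 7, d_6 = (201 - 7^2)/8 = 152/8 = 19, a_6 = floor((14 + 7)/19) = 1.
  m_7 = 19*1 - 7 = 12, d_7 = (201 - 12^2)/19 = 57/19 = 3, a_7 = floor((14 + 12)/3) = 8.
  m_8 = 3*8 - 12 = 12, d_8 = (201 - 12^2)/3 = 57/3 = 19, a_8 = floor((14 + 12)/19) = 1.
  m_9 = 19*1 - 12 = 7, d_9 = (201 - 7^2)/19 = 152/19 = 8, a_9 = floor((14 + 7)/8) = 2.
  m_10 = 8*2 - 7 = 9, d_10 = (201 - 9^2)/8 = 120/8 = 15, a_10 = floor((14 + 9)/15) = 1.
  m_11 = 15*1 - 9 = 6, d_11 = (201 - 6^2)/15 = 165/15 = 11, a_11 = floor((14 + 6)/11) = 1.
  m_12 = 11*1 - 6 = 5, d_12 = (201 - 5^2)/11 = 176/11 = 16, a_12 = floor((14 + 5)/16) = 1.
  m_13 = 16*1 - 5 = 11, d_13 = (201 - 11^2)/16 = 80/16 = 5, a_13 = floor((14 + 11)/5) = 5.
  m_14 = 5*5 - 11 = 14, d_14 = (201 - 14^2)/5 = 5/5 = 1, a_14 = floor((14 + 14)/1) = 28.
  m_15 = 1*28 - 14 = 14, d_15 = (201 - 14^2)/1 = 5/1 = 5: (m_15, d_15) = (m_1, d_1) = (14, 5), so from here the quotients repeat a_1, ..., a_14; the period length is 14.
So sqrt(201) = [14; (5, 1, 1, 1, 2, 1, 8, 1, 2, 1, 1, 1, 5, 28)] with period length k = 14.
k is even, so the fundamental solution of x^2 - 201y^2 = 1 is (p_{k-1}, q_{k-1}) = (p_13, q_13); compute convergents through index 13.
Convergents (p_i = a_i*p_{i-1} + p_{i-2}, q_i = a_i*q_{i-1} + q_{i-2} with p_{-2}=0, p_{-1}=1, q_{-2}=1, q_{-1}=0):
  i=0: a_0=14, p_0 = 14*1 + 0 = 14, q_0 = 14*0 + 1 = 1.
  i=1: a_1=5, p_1 = 5*14 + 1 = 71, q_1 = 5*1 + 0 = 5.
  i=2: a_2=1, p_2 = 1*71 + 14 = 85, q_2 = 1*5 + 1 = 6.
  i=3: a_3=1, p_3 = 1*85 + 71 = 156, q_3 = 1*6 + 5 = 11.
  i=4: a_4=1, p_4 = 1*156 + 85 = 241, q_4 = 1*11 + 6 = 17.
  i=5: a_5=2, p_5 = 2*241 + 156 = 638, q_5 = 2*17 + 11 = 45.
  i=6: a_6=1, p_6 = 1*638 + 241 = 879, q_6 = 1*45 + 17 = 62.
  i=7: a_7=8, p_7 = 8*879 + 638 = 7670, q_7 = 8*62 + 45 = 541.
  i=8: a_8=1, p_8 = 1*7670 + 879 = 8549, q_8 = 1*541 + 62 = 603.
  i=9: a_9=2, p_9 = 2*8549 + 7670 = 24768, q_9 = 2*603 + 541 = 1747.
  i=10: a_10=1, p_10 = 1*24768 + 8549 = 33317, q_10 = 1*1747 + 603 = 2350.
  i=11: a_11=1, p_11 = 1*33317 + 24768 = 58085, q_11 = 1*2350 + 1747 = 4097.
  i=12: a_12=1, p_12 = 1*58085 + 33317 = 91402, q_12 = 1*4097 + 2350 = 6447.
  i=13: a_13=5, p_13 = 5*91402 + 58085 = 515095, q_13 = 5*6447 + 4097 = 36332.
Check: 515095^2 - 201*36332^2 = 265322859025 - 265322859024 = 1, so (x, y) = (515095, 36332) solves the equation, and by the theorem it is the least positive solution.

(x, y) = (515095, 36332)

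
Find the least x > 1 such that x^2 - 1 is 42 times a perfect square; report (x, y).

(x, y) = (13, 2)

First expand sqrt(42) as a continued fraction. With x_i = (sqrt(42) + m_i)/d_i and (m_0, d_0) = (0, 1): a_0 = floor(sqrt(42)) = 6, since 6^2 = 36 <= 42 < 49 = 7^2.
Iterate m_{i+1} = d_i*a_i - m_i, d_{i+1} = (42 - m_{i+1}^2)/d_i, a_{i+1} = floor((a_0 + m_{i+1})/d_{i+1}):
  m_1 = 1*6 - 0 = 6, d_1 = (42 - 6^2)/1 = 6/1 = 6, a_1 = floor((6 + 6)/6) = 2.
  m_2 = 6*2 - 6 = 6, d_2 = (42 - 6^2)/6 = 6/6 = 1, a_2 = floor((6 + 6)/1) = 12.
  m_3 = 1*12 - 6 = 6, d_3 = (42 - 6^2)/1 = 6/1 = 6: (m_3, d_3) = (m_1, d_1) = (6, 6), so from here the quotients repeat a_1, a_2; the period length is 2.
So sqrt(42) = [6; (2, 12)] with period length k = 2.
k is even, so the fundamental solution of x^2 - 42y^2 = 1 is (p_{k-1}, q_{k-1}) = (p_1, q_1); compute convergents through index 1.
Convergents (p_i = a_i*p_{i-1} + p_{i-2}, q_i = a_i*q_{i-1} + q_{i-2} with p_{-2}=0, p_{-1}=1, q_{-2}=1, q_{-1}=0):
  i=0: a_0=6, p_0 = 6*1 + 0 = 6, q_0 = 6*0 + 1 = 1.
  i=1: a_1=2, p_1 = 2*6 + 1 = 13, q_1 = 2*1 + 0 = 2.
Check: 13^2 - 42*2^2 = 169 - 168 = 1, so (x, y) = (13, 2) solves the equation, and by the theorem it is the least positive solution.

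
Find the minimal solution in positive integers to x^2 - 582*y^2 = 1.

(x, y) = (193, 8)

First expand sqrt(582) as a continued fraction. With x_i = (sqrt(582) + m_i)/d_i and (m_0, d_0) = (0, 1): a_0 = floor(sqrt(582)) = 24, since 24^2 = 576 <= 582 < 625 = 25^2.
Iterate m_{i+1} = d_i*a_i - m_i, d_{i+1} = (582 - m_{i+1}^2)/d_i, a_{i+1} = floor((a_0 + m_{i+1})/d_{i+1}):
  m_1 = 1*24 - 0 = 24, d_1 = (582 - 24^2)/1 = 6/1 = 6, a_1 = floor((24 + 24)/6) = 8.
  m_2 = 6*8 - 24 = 24, d_2 = (582 - 24^2)/6 = 6/6 = 1, a_2 = floor((24 + 24)/1) = 48.
  m_3 = 1*48 - 24 = 24, d_3 = (582 - 24^2)/1 = 6/1 = 6: (m_3, d_3) = (m_1, d_1) = (24, 6), so from here the quotients repeat a_1, a_2; the period length is 2.
So sqrt(582) = [24; (8, 48)] with period length k = 2.
k is even, so the fundamental solution of x^2 - 582y^2 = 1 is (p_{k-1}, q_{k-1}) = (p_1, q_1); compute convergents through index 1.
Convergents (p_i = a_i*p_{i-1} + p_{i-2}, q_i = a_i*q_{i-1} + q_{i-2} with p_{-2}=0, p_{-1}=1, q_{-2}=1, q_{-1}=0):
  i=0: a_0=24, p_0 = 24*1 + 0 = 24, q_0 = 24*0 + 1 = 1.
  i=1: a_1=8, p_1 = 8*24 + 1 = 193, q_1 = 8*1 + 0 = 8.
Check: 193^2 - 582*8^2 = 37249 - 37248 = 1, so (x, y) = (193, 8) solves the equation, and by the theorem it is the least positive solution.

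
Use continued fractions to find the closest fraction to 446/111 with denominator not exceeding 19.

Expand x = 446/111 as a continued fraction with the Euclidean algorithm:
  446 = 4*111 + 2, so a_0 = 4.
  111 = 55*2 + 1, so a_1 = 55.
  2 = 2*1 + 0, so a_2 = 2.
so x = [4; 55, 2].
Convergents (p_i = a_i*p_{i-1} + p_{i-2}, q_i = a_i*q_{i-1} + q_{i-2} with p_{-2}=0, p_{-1}=1, q_{-2}=1, q_{-1}=0), until the denominator exceeds 19:
  i=0: a_0=4, p_0 = 4*1 + 0 = 4, q_0 = 4*0 + 1 = 1.
  i=1: a_1=55, p_1 = 55*4 + 1 = 221, q_1 = 55*1 + 0 = 55.
q_1 = 55 > 19, so the last convergent with denominator <= 19 is p_0/q_0 = 4/1.
The closest fraction with denominator <= 19 is either p_0/q_0 or the intermediate fraction (k*p_0 + p_{-1})/(k*q_0 + q_{-1}) with the largest k >= 1 whose denominator stays <= 19; these approach x as k grows, and every other convergent or intermediate fraction in range is farther away.
Largest k: floor((19 - q_{-1})/q_0) = floor((19 - 0)/1) = 19 (using the seeds p_{-1} = 1, q_{-1} = 0).
That gives (19*4 + 1)/(19*1 + 0) = 77/19.
Compare the errors: |x - 4/1| = |446*1 - 4*111|/(111*1) = 2/111, and |x - 77/19| = |446*19 - 77*111|/(111*19) = 73/2109.
Cross-multiplying, 2*2109 = 4218 < 8103 = 73*111, so 2/111 is smaller: the convergent 4/1 is closer to x than 77/19.

4/1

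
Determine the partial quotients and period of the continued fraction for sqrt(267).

Write x_i = (sqrt(267) + m_i)/d_i with (m_0, d_0) = (0, 1). a_0 = floor(sqrt(267)) = 16, since 16^2 = 256 <= 267 < 289 = 17^2.
Iterate m_{i+1} = d_i*a_i - m_i, d_{i+1} = (267 - m_{i+1}^2)/d_i, a_{i+1} = floor((a_0 + m_{i+1})/d_{i+1}):
  m_1 = 1*16 - 0 = 16, d_1 = (267 - 16^2)/1 = 11/1 = 11, a_1 = floor((16 + 16)/11) = 2.
  m_2 = 11*2 - 16 = 6, d_2 = (267 - 6^2)/11 = 231/11 = 21, a_2 = floor((16 + 6)/21) = 1.
  m_3 = 21*1 - 6 = 15, d_3 = (267 - 15^2)/21 = 42/21 = 2, a_3 = floor((16 + 15)/2) = 15.
  m_4 = 2*15 - 15 = 15, d_4 = (267 - 15^2)/2 = 42/2 = 21, a_4 = floor((16 + 15)/21) = 1.
  m_5 = 21*1 - 15 = 6, d_5 = (267 - 6^2)/21 = 231/21 = 11, a_5 = floor((16 + 6)/11) = 2.
  m_6 = 11*2 - 6 = 16, d_6 = (267 - 16^2)/11 = 11/11 = 1, a_6 = floor((16 + 16)/1) = 32.
  m_7 = 1*32 - 16 = 16, d_7 = (267 - 16^2)/1 = 11/1 = 11: (m_7, d_7) = (m_1, d_1) = (16, 11), so from here the quotients repeat a_1, ..., a_6; the period length is 6.
Hence the expansion of sqrt(267) is a_0 = 16 followed by the repeating block 2, 1, 15, 1, 2, 32 (period 6).

[16; (2, 1, 15, 1, 2, 32)]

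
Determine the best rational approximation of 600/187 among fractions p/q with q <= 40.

Expand x = 600/187 as a continued fraction with the Euclidean algorithm:
  600 = 3*187 + 39, so a_0 = 3.
  187 = 4*39 + 31, so a_1 = 4.
  39 = 1*31 + 8, so a_2 = 1.
  31 = 3*8 + 7, so a_3 = 3.
  8 = 1*7 + 1, so a_4 = 1.
  7 = 7*1 + 0, so a_5 = 7.
so x = [3; 4, 1, 3, 1, 7].
Convergents (p_i = a_i*p_{i-1} + p_{i-2}, q_i = a_i*q_{i-1} + q_{i-2} with p_{-2}=0, p_{-1}=1, q_{-2}=1, q_{-1}=0), until the denominator exceeds 40:
  i=0: a_0=3, p_0 = 3*1 + 0 = 3, q_0 = 3*0 + 1 = 1.
  i=1: a_1=4, p_1 = 4*3 + 1 = 13, q_1 = 4*1 + 0 = 4.
  i=2: a_2=1, p_2 = 1*13 + 3 = 16, q_2 = 1*4 + 1 = 5.
  i=3: a_3=3, p_3 = 3*16 + 13 = 61, q_3 = 3*5 + 4 = 19.
  i=4: a_4=1, p_4 = 1*61 + 16 = 77, q_4 = 1*19 + 5 = 24.
  i=5: a_5=7, p_5 = 7*77 + 61 = 600, q_5 = 7*24 + 19 = 187.
q_5 = 187 > 40, so the last convergent with denominator <= 40 is p_4/q_4 = 77/24.
The closest fraction with denominator <= 40 is either p_4/q_4 or the intermediate fraction (k*p_4 + p_3)/(k*q_4 + q_3) with the largest k >= 1 whose denominator stays <= 40; these approach x as k grows, and every other convergent or intermediate fraction in range is farther away.
Largest k: floor((40 - q_3)/q_4) = floor((40 - 19)/24) = 0.
Since k = 0, no intermediate fraction beyond p_4/q_4 has denominator <= 40, so the convergent 77/24 is the closest (its error is |600*24 - 77*187|/(187*24) = 1/4488).

77/24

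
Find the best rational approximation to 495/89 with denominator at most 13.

50/9

Expand x = 495/89 as a continued fraction with the Euclidean algorithm:
  495 = 5*89 + 50, so a_0 = 5.
  89 = 1*50 + 39, so a_1 = 1.
  50 = 1*39 + 11, so a_2 = 1.
  39 = 3*11 + 6, so a_3 = 3.
  11 = 1*6 + 5, so a_4 = 1.
  6 = 1*5 + 1, so a_5 = 1.
  5 = 5*1 + 0, so a_6 = 5.
so x = [5; 1, 1, 3, 1, 1, 5].
Convergents (p_i = a_i*p_{i-1} + p_{i-2}, q_i = a_i*q_{i-1} + q_{i-2} with p_{-2}=0, p_{-1}=1, q_{-2}=1, q_{-1}=0), until the denominator exceeds 13:
  i=0: a_0=5, p_0 = 5*1 + 0 = 5, q_0 = 5*0 + 1 = 1.
  i=1: a_1=1, p_1 = 1*5 + 1 = 6, q_1 = 1*1 + 0 = 1.
  i=2: a_2=1, p_2 = 1*6 + 5 = 11, q_2 = 1*1 + 1 = 2.
  i=3: a_3=3, p_3 = 3*11 + 6 = 39, q_3 = 3*2 + 1 = 7.
  i=4: a_4=1, p_4 = 1*39 + 11 = 50, q_4 = 1*7 + 2 = 9.
  i=5: a_5=1, p_5 = 1*50 + 39 = 89, q_5 = 1*9 + 7 = 16.
q_5 = 16 > 13, so the last convergent with denominator <= 13 is p_4/q_4 = 50/9.
The closest fraction with denominator <= 13 is either p_4/q_4 or the intermediate fraction (k*p_4 + p_3)/(k*q_4 + q_3) with the largest k >= 1 whose denominator stays <= 13; these approach x as k grows, and every other convergent or intermediate fraction in range is farther away.
Largest k: floor((13 - q_3)/q_4) = floor((13 - 7)/9) = 0.
Since k = 0, no intermediate fraction beyond p_4/q_4 has denominator <= 13, so the convergent 50/9 is the closest (its error is |495*9 - 50*89|/(89*9) = 5/801).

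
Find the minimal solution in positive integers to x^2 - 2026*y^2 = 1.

First expand sqrt(2026) as a continued fraction. With x_i = (sqrt(2026) + m_i)/d_i and (m_0, d_0) = (0, 1): a_0 = floor(sqrt(2026)) = 45, since 45^2 = 2025 <= 2026 < 2116 = 46^2.
Iterate m_{i+1} = d_i*a_i - m_i, d_{i+1} = (2026 - m_{i+1}^2)/d_i, a_{i+1} = floor((a_0 + m_{i+1})/d_{i+1}):
  m_1 = 1*45 - 0 = 45, d_1 = (2026 - 45^2)/1 = 1/1 = 1, a_1 = floor((45 + 45)/1) = 90.
  m_2 = 1*90 - 45 = 45, d_2 = (2026 - 45^2)/1 = 1/1 = 1: (m_2, d_2) = (m_1, d_1) = (45, 1), so from here the quotient a_1 repeats; the period length is 1.
So sqrt(2026) = [45; (90)] with period length k = 1.
k is odd, so (p_{k-1}, q_{k-1}) only solves x^2 - 2026y^2 = -1 and the fundamental solution of x^2 - 2026y^2 = 1 is (p_{2k-1}, q_{2k-1}) = (p_1, q_1); compute convergents through index 1, running through the period twice.
Convergents (p_i = a_i*p_{i-1} + p_{i-2}, q_i = a_i*q_{i-1} + q_{i-2} with p_{-2}=0, p_{-1}=1, q_{-2}=1, q_{-1}=0):
  i=0: a_0=45, p_0 = 45*1 + 0 = 45, q_0 = 45*0 + 1 = 1.
  i=1: a_1=90, p_1 = 90*45 + 1 = 4051, q_1 = 90*1 + 0 = 90.
Indeed p_0^2 - 2026*q_0^2 = 2025 - 2026 = -1, not +1.
Check: 4051^2 - 2026*90^2 = 16410601 - 16410600 = 1, so (x, y) = (4051, 90) solves the equation, and by the theorem it is the least positive solution.

(x, y) = (4051, 90)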